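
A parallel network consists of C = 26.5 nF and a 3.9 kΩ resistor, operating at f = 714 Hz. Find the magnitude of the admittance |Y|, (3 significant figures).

283 μS

ω = 2πf = 4486 rad/s
X_C = 1/(ωC) = 8410 Ω
Parallel: admittances add. Y = 1/R + jωC
Y = (0.000256 + j0.000119) S
|Y| = 0.000283 S → |Z| = 1/|Y| = 3540 Ω, ∠Z = −∠Y = -24.9°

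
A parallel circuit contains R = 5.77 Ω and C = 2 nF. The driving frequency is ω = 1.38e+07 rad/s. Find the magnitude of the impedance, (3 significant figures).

X_C = 1/(ωC) = 36.2 Ω
Parallel: admittances add. Y = 1/R + jωC
Y = (0.173 + j0.0276) S
|Y| = 0.175 S → |Z| = 1/|Y| = 5.70 Ω, ∠Z = −∠Y = -9.05°

5.70 Ω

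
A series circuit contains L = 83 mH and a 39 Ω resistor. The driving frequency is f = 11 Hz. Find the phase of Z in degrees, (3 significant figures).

ω = 2πf = 69.12 rad/s
X_L = ωL = 5.74 Ω
Z = 39.0 + j5.74 Ω
|Z| = √(39.0² + 5.74²) = 39.4 Ω
∠Z = arctan(5.74/39.0) = 8.37°

8.37°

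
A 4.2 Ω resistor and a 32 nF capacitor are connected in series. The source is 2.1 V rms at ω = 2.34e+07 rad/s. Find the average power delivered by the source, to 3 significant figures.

954 mW

X_C = 1/(ωC) = 1.34 Ω
Z = 4.20 − j1.34 Ω
|Z| = √(4.20² + 1.34²) = 4.41 Ω
∠Z = arctan(-1.34/4.20) = -17.6°
I = V/|Z| = 476 mA
P = VI cos φ = 2.1 × 0.476 × cos(-17.6°) = 954 mW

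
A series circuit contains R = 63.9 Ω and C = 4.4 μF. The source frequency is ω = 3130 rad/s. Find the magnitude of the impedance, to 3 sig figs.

96.7 Ω

X_C = 1/(ωC) = 72.6 Ω
Z = 63.9 − j72.6 Ω
|Z| = √(63.9² + 72.6²) = 96.7 Ω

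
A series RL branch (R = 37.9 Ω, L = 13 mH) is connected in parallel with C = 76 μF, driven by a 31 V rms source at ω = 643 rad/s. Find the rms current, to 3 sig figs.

1.55 A

X_L = ωL = 8.36 Ω
X_C = 1/(ωC) = 20.5 Ω
Branch 1 (R+jX_L): Z₁ = 37.9 + j8.36 Ω, |Z₁| = 38.8 Ω
Branch 2 (−jX_C): Z₂ = −j20.5 Ω
Parallel: Z = Z₁Z₂/(Z₁+Z₂), |Z| = 20.0 Ω, ∠Z = -59.9°
I = V/|Z| = 31/20.0 = 1.55 A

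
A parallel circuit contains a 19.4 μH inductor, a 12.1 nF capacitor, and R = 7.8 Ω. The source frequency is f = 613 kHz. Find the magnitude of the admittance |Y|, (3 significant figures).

132 mS

ω = 2πf = 3.852e+06 rad/s
X_L = ωL = 74.7 Ω
X_C = 1/(ωC) = 21.5 Ω
Parallel: admittances add. Y = 1/R + 1/(jωL) + jωC
Y = (0.128 + j0.0332) S
|Y| = 0.132 S → |Z| = 1/|Y| = 7.55 Ω, ∠Z = −∠Y = -14.5°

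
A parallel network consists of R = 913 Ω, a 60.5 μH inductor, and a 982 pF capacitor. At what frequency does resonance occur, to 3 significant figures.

ω₀ = 1/√(LC) = 1/√(6.05e-05 × 9.82e-10) = 4.103e+06 rad/s
f₀ = ω₀/(2π) = 653 kHz

653 kHz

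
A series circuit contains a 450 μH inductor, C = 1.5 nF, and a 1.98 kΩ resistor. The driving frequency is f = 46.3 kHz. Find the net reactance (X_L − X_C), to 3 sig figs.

ω = 2πf = 290900 rad/s
X_L = ωL = 131 Ω
X_C = 1/(ωC) = 2290 Ω
X = 131 − 2290 = -2160 Ω

-2160 Ω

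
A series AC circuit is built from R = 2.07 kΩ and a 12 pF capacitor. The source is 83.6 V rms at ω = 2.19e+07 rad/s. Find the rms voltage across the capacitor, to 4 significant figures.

73.44 V

X_C = 1/(ωC) = 3805 Ω
Z = 2070 − j3805 Ω
|Z| = √(2070² + 3805²) = 4332 Ω
I = V/|Z| = 19.30 mA
V_C = I·|Z_C| = 0.01930 × 3805 = 73.44 V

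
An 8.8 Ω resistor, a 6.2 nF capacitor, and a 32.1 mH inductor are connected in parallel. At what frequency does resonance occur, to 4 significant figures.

ω₀ = 1/√(LC) = 1/√(0.0321 × 6.2e-09) = 70880 rad/s
f₀ = ω₀/(2π) = 11.28 kHz

11.28 kHz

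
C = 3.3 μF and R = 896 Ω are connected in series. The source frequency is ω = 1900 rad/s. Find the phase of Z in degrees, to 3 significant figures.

X_C = 1/(ωC) = 159 Ω
Z = 896 − j159 Ω
|Z| = √(896² + 159²) = 910 Ω
∠Z = arctan(-159/896) = -10.1°

-10.1°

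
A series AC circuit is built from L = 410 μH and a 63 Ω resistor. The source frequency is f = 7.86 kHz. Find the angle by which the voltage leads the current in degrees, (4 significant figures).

ω = 2πf = 49390 rad/s
X_L = ωL = 20.25 Ω
Z = 63.00 + j20.25 Ω
|Z| = √(63.00² + 20.25²) = 66.17 Ω
∠Z = arctan(20.25/63.00) = 17.82°

17.82°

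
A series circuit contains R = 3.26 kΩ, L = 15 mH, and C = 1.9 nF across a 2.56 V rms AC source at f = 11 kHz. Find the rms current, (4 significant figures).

348.7 μA

ω = 2πf = 69120 rad/s
X_L = ωL = 1037 Ω
X_C = 1/(ωC) = 7615 Ω
Net reactance X = X_L − X_C = -6578 Ω
Z = 3260 − j6578 Ω
|Z| = √(3260² + 6578²) = 7342 Ω
I = V/|Z| = 2.56/7342 = 348.7 μA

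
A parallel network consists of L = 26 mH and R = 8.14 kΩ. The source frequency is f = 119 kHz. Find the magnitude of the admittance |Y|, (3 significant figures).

ω = 2πf = 747700 rad/s
X_L = ωL = 19400 Ω
Parallel: admittances add. Y = 1/R + 1/(jωL)
Y = (0.000123 − j5.14e-05) S
|Y| = 0.000133 S → |Z| = 1/|Y| = 7510 Ω, ∠Z = −∠Y = 22.7°

133 μS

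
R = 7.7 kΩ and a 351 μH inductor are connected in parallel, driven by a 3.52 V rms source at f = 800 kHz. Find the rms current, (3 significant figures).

2.05 mA

ω = 2πf = 5.027e+06 rad/s
X_L = ωL = 1760 Ω
Parallel: admittances add. Y = 1/R + 1/(jωL)
Y = (0.000130 − j0.000567) S
|Y| = 0.000581 S → |Z| = 1/|Y| = 1720 Ω, ∠Z = −∠Y = 77.1°
I = V/|Z| = 3.52/1720 = 2.05 mA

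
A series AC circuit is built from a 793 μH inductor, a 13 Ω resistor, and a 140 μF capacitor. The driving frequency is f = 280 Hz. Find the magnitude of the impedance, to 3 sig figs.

ω = 2πf = 1759 rad/s
X_L = ωL = 1.40 Ω
X_C = 1/(ωC) = 4.06 Ω
Net reactance X = X_L − X_C = -2.66 Ω
Z = 13.0 − j2.66 Ω
|Z| = √(13.0² + 2.66²) = 13.3 Ω

13.3 Ω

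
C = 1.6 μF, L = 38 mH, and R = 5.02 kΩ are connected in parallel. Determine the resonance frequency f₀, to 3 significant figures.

645 Hz

ω₀ = 1/√(LC) = 1/√(0.038 × 1.6e-06) = 4056 rad/s
f₀ = ω₀/(2π) = 645 Hz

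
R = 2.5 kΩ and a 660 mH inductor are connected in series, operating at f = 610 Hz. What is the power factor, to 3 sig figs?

0.703

ω = 2πf = 3833 rad/s
X_L = ωL = 2530 Ω
Z = 2500 + j2530 Ω
|Z| = √(2500² + 2530²) = 3560 Ω
∠Z = arctan(2530/2500) = 45.3°
cos φ = cos(45.3°) = 0.703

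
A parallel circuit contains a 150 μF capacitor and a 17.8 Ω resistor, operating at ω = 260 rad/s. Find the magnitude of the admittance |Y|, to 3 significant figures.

68.4 mS

X_C = 1/(ωC) = 25.6 Ω
Parallel: admittances add. Y = 1/R + jωC
Y = (0.0562 + j0.0390) S
|Y| = 0.0684 S → |Z| = 1/|Y| = 14.6 Ω, ∠Z = −∠Y = -34.8°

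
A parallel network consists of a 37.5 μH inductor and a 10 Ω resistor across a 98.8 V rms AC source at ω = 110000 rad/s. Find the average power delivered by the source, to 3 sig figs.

X_L = ωL = 4.12 Ω
Parallel: admittances add. Y = 1/R + 1/(jωL)
Y = (0.100 − j0.242) S
|Y| = 0.262 S → |Z| = 1/|Y| = 3.81 Ω, ∠Z = −∠Y = 67.6°
I = V/|Z| = 25.9 A
P = VI cos φ = 98.8 × 25.9 × cos(67.6°) = 976 W

976 W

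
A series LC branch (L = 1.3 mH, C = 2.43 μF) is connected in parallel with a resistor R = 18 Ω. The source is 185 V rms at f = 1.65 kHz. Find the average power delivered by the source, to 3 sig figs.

ω = 2πf = 10370 rad/s
X_L = ωL = 13.5 Ω
X_C = 1/(ωC) = 39.7 Ω
Branch 1: Z₁ = R = 18.0 Ω
Branch 2 (series LC): Z₂ = j(X_L − X_C) = −j26.2 Ω
Parallel: Z = Z₁Z₂/(Z₁+Z₂), |Z| = 14.8 Ω, ∠Z = -34.5°
I = V/|Z| = 12.5 A
P = VI cos φ = 185 × 12.5 × cos(-34.5°) = 1.90 kW

1.90 kW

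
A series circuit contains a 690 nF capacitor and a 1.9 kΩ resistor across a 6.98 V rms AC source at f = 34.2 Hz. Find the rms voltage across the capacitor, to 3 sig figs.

ω = 2πf = 214.9 rad/s
X_C = 1/(ωC) = 6740 Ω
Z = 1900 − j6740 Ω
|Z| = √(1900² + 6740²) = 7010 Ω
I = V/|Z| = 996 μA
V_C = I·|Z_C| = 0.000996 × 6740 = 6.72 V

6.72 V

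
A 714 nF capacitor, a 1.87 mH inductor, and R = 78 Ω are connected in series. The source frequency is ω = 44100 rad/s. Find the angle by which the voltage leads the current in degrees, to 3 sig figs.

X_L = ωL = 82.5 Ω
X_C = 1/(ωC) = 31.8 Ω
Net reactance X = X_L − X_C = 50.7 Ω
Z = 78.0 + j50.7 Ω
|Z| = √(78.0² + 50.7²) = 93.0 Ω
∠Z = arctan(50.7/78.0) = 33.0°

33.0°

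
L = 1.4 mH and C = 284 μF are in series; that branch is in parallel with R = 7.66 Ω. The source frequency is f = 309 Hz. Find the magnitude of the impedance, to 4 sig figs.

0.8983 Ω

ω = 2πf = 1942 rad/s
X_L = ωL = 2.718 Ω
X_C = 1/(ωC) = 1.814 Ω
Branch 1: Z₁ = R = 7.660 Ω
Branch 2 (series LC): Z₂ = j(X_L − X_C) = j0.9045 Ω
Parallel: Z = Z₁Z₂/(Z₁+Z₂), |Z| = 0.8983 Ω, ∠Z = 83.27°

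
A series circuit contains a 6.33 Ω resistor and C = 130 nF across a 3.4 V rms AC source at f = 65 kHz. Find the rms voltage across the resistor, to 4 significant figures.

1.083 V

ω = 2πf = 408400 rad/s
X_C = 1/(ωC) = 18.83 Ω
Z = 6.330 − j18.83 Ω
|Z| = √(6.330² + 18.83²) = 19.87 Ω
I = V/|Z| = 171.1 mA
V_R = I·|Z_R| = 0.1711 × 6.330 = 1.083 V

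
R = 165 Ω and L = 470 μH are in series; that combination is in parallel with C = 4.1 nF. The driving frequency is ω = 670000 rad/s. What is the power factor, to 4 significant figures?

X_L = ωL = 314.9 Ω
X_C = 1/(ωC) = 364.0 Ω
Branch 1 (R+jX_L): Z₁ = 165.0 + j314.9 Ω, |Z₁| = 355.5 Ω
Branch 2 (−jX_C): Z₂ = −j364.0 Ω
Parallel: Z = Z₁Z₂/(Z₁+Z₂), |Z| = 751.7 Ω, ∠Z = -11.07°
cos φ = cos(-11.07°) = 0.9814

0.9814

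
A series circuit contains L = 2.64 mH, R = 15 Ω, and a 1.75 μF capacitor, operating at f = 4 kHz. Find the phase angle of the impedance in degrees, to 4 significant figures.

71.02°

ω = 2πf = 25130 rad/s
X_L = ωL = 66.35 Ω
X_C = 1/(ωC) = 22.74 Ω
Net reactance X = X_L − X_C = 43.61 Ω
Z = 15.00 + j43.61 Ω
|Z| = √(15.00² + 43.61²) = 46.12 Ω
∠Z = arctan(43.61/15.00) = 71.02°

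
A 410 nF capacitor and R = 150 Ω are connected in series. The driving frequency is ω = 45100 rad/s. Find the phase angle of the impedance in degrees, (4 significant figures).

X_C = 1/(ωC) = 54.08 Ω
Z = 150.0 − j54.08 Ω
|Z| = √(150.0² + 54.08²) = 159.5 Ω
∠Z = arctan(-54.08/150.0) = -19.83°

-19.83°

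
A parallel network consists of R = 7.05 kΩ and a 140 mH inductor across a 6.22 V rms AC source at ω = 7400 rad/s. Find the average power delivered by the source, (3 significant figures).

X_L = ωL = 1040 Ω
Parallel: admittances add. Y = 1/R + 1/(jωL)
Y = (0.000142 − j0.000965) S
|Y| = 0.000976 S → |Z| = 1/|Y| = 1020 Ω, ∠Z = −∠Y = 81.6°
I = V/|Z| = 6.07 mA
P = VI cos φ = 6.22 × 0.00607 × cos(81.6°) = 5.49 mW

5.49 mW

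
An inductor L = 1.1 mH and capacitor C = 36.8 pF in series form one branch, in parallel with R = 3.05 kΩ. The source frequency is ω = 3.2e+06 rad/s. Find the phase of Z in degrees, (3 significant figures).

-31.5°

X_L = ωL = 3520 Ω
X_C = 1/(ωC) = 8490 Ω
Branch 1: Z₁ = R = 3050 Ω
Branch 2 (series LC): Z₂ = j(X_L − X_C) = −j4970 Ω
Parallel: Z = Z₁Z₂/(Z₁+Z₂), |Z| = 2600 Ω, ∠Z = -31.5°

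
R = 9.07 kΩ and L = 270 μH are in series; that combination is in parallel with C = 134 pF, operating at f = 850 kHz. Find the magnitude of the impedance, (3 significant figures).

1410 Ω

ω = 2πf = 5.341e+06 rad/s
X_L = ωL = 1440 Ω
X_C = 1/(ωC) = 1400 Ω
Branch 1 (R+jX_L): Z₁ = 9070 + j1440 Ω, |Z₁| = 9180 Ω
Branch 2 (−jX_C): Z₂ = −j1400 Ω
Parallel: Z = Z₁Z₂/(Z₁+Z₂), |Z| = 1410 Ω, ∠Z = -81.2°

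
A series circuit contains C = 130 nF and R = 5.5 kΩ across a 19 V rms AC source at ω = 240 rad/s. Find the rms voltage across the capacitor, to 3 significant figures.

X_C = 1/(ωC) = 32100 Ω
Z = 5500 − j32100 Ω
|Z| = √(5500² + 32100²) = 32500 Ω
I = V/|Z| = 584 μA
V_C = I·|Z_C| = 0.000584 × 32100 = 18.7 V

18.7 V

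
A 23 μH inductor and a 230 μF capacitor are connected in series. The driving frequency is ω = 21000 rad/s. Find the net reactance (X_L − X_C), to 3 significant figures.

0.276 Ω

X_L = ωL = 0.483 Ω
X_C = 1/(ωC) = 0.207 Ω
X = 0.483 − 0.207 = 0.276 Ω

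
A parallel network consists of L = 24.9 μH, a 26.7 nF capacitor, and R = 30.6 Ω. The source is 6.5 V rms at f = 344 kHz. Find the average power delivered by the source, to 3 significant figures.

ω = 2πf = 2.161e+06 rad/s
X_L = ωL = 53.8 Ω
X_C = 1/(ωC) = 17.3 Ω
Parallel: admittances add. Y = 1/R + 1/(jωL) + jωC
Y = (0.0327 + j0.0391) S
|Y| = 0.0510 S → |Z| = 1/|Y| = 19.6 Ω, ∠Z = −∠Y = -50.1°
I = V/|Z| = 331 mA
P = VI cos φ = 6.5 × 0.331 × cos(-50.1°) = 1.38 W

1.38 W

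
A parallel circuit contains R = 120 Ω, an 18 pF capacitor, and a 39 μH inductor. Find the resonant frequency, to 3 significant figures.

ω₀ = 1/√(LC) = 1/√(3.9e-05 × 1.8e-11) = 3.774e+07 rad/s
f₀ = ω₀/(2π) = 6.01 MHz

6.01 MHz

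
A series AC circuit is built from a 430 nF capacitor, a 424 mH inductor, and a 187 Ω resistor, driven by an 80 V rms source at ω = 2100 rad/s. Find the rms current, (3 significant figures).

X_L = ωL = 890 Ω
X_C = 1/(ωC) = 1110 Ω
Net reactance X = X_L − X_C = -217 Ω
Z = 187 − j217 Ω
|Z| = √(187² + 217²) = 286 Ω
I = V/|Z| = 80/286 = 279 mA

279 mA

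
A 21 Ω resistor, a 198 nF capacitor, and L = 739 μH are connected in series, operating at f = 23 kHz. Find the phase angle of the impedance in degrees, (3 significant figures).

ω = 2πf = 144500 rad/s
X_L = ωL = 107 Ω
X_C = 1/(ωC) = 34.9 Ω
Net reactance X = X_L − X_C = 71.8 Ω
Z = 21.0 + j71.8 Ω
|Z| = √(21.0² + 71.8²) = 74.9 Ω
∠Z = arctan(71.8/21.0) = 73.7°

73.7°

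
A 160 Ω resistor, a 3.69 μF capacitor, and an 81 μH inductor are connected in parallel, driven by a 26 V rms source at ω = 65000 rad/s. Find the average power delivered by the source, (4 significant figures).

X_L = ωL = 5.265 Ω
X_C = 1/(ωC) = 4.169 Ω
Parallel: admittances add. Y = 1/R + 1/(jωL) + jωC
Y = (0.006250 + j0.04992) S
|Y| = 0.05031 S → |Z| = 1/|Y| = 19.88 Ω, ∠Z = −∠Y = -82.86°
I = V/|Z| = 1.308 A
P = VI cos φ = 26 × 1.308 × cos(-82.86°) = 4.225 W

4.225 W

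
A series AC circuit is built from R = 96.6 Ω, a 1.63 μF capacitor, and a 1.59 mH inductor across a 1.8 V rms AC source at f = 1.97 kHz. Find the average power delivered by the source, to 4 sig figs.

30.61 mW

ω = 2πf = 12380 rad/s
X_L = ωL = 19.68 Ω
X_C = 1/(ωC) = 49.56 Ω
Net reactance X = X_L − X_C = -29.88 Ω
Z = 96.60 − j29.88 Ω
|Z| = √(96.60² + 29.88²) = 101.1 Ω
∠Z = arctan(-29.88/96.60) = -17.19°
I = V/|Z| = 17.80 mA
P = VI cos φ = 1.8 × 0.01780 × cos(-17.19°) = 30.61 mW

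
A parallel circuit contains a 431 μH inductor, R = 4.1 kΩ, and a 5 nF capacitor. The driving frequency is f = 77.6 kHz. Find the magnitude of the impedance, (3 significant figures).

ω = 2πf = 487600 rad/s
X_L = ωL = 210 Ω
X_C = 1/(ωC) = 410 Ω
Parallel: admittances add. Y = 1/R + 1/(jωL) + jωC
Y = (0.000244 − j0.00232) S
|Y| = 0.00233 S → |Z| = 1/|Y| = 429 Ω, ∠Z = −∠Y = 84.0°

429 Ω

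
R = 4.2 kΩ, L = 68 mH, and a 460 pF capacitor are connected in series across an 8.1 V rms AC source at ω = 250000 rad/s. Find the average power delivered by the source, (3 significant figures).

X_L = ωL = 17000 Ω
X_C = 1/(ωC) = 8700 Ω
Net reactance X = X_L − X_C = 8300 Ω
Z = 4200 + j8300 Ω
|Z| = √(4200² + 8300²) = 9310 Ω
∠Z = arctan(8300/4200) = 63.2°
I = V/|Z| = 870 μA
P = VI cos φ = 8.1 × 0.000870 × cos(63.2°) = 3.18 mW

3.18 mW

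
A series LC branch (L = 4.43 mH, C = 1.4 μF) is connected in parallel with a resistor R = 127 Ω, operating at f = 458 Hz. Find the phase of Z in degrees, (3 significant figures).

-28.3°

ω = 2πf = 2878 rad/s
X_L = ωL = 12.7 Ω
X_C = 1/(ωC) = 248 Ω
Branch 1: Z₁ = R = 127 Ω
Branch 2 (series LC): Z₂ = j(X_L − X_C) = −j235 Ω
Parallel: Z = Z₁Z₂/(Z₁+Z₂), |Z| = 112 Ω, ∠Z = -28.3°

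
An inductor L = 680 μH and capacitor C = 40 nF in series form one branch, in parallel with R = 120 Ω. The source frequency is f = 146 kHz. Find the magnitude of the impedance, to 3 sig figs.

ω = 2πf = 917300 rad/s
X_L = ωL = 624 Ω
X_C = 1/(ωC) = 27.3 Ω
Branch 1: Z₁ = R = 120 Ω
Branch 2 (series LC): Z₂ = j(X_L − X_C) = j597 Ω
Parallel: Z = Z₁Z₂/(Z₁+Z₂), |Z| = 118 Ω, ∠Z = 11.4°

118 Ω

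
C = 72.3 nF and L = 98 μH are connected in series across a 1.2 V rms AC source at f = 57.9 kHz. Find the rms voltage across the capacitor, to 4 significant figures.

ω = 2πf = 363800 rad/s
X_L = ωL = 35.65 Ω
X_C = 1/(ωC) = 38.02 Ω
Net reactance X = X_L − X_C = -2.367 Ω
Z = − j2.367 Ω
|Z| = √(0² + 2.367²) = 2.367 Ω
I = V/|Z| = 506.9 mA
V_C = I·|Z_C| = 0.5069 × 38.02 = 19.27 V

19.27 V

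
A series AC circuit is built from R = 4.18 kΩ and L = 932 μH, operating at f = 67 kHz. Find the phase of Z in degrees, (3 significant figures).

5.36°

ω = 2πf = 421000 rad/s
X_L = ωL = 392 Ω
Z = 4180 + j392 Ω
|Z| = √(4180² + 392²) = 4200 Ω
∠Z = arctan(392/4180) = 5.36°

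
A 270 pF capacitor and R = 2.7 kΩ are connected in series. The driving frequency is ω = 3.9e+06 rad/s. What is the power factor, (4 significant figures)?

0.9433

X_C = 1/(ωC) = 949.7 Ω
Z = 2700 − j949.7 Ω
|Z| = √(2700² + 949.7²) = 2862 Ω
∠Z = arctan(-949.7/2700) = -19.38°
cos φ = cos(-19.38°) = 0.9433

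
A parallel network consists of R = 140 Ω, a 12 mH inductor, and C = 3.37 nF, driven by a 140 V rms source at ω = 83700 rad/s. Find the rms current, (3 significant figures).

1.00 A

X_L = ωL = 1000 Ω
X_C = 1/(ωC) = 3550 Ω
Parallel: admittances add. Y = 1/R + 1/(jωL) + jωC
Y = (0.00714 − j0.000714) S
|Y| = 0.00718 S → |Z| = 1/|Y| = 139 Ω, ∠Z = −∠Y = 5.70°
I = V/|Z| = 140/139 = 1.00 A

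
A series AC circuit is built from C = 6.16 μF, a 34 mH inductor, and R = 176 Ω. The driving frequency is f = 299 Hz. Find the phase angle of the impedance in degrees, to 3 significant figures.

-7.30°

ω = 2πf = 1879 rad/s
X_L = ωL = 63.9 Ω
X_C = 1/(ωC) = 86.4 Ω
Net reactance X = X_L − X_C = -22.5 Ω
Z = 176 − j22.5 Ω
|Z| = √(176² + 22.5²) = 177 Ω
∠Z = arctan(-22.5/176) = -7.30°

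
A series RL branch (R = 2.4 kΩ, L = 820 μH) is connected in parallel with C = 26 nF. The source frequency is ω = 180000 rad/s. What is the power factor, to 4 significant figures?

X_L = ωL = 147.6 Ω
X_C = 1/(ωC) = 213.7 Ω
Branch 1 (R+jX_L): Z₁ = 2400 + j147.6 Ω, |Z₁| = 2405 Ω
Branch 2 (−jX_C): Z₂ = −j213.7 Ω
Parallel: Z = Z₁Z₂/(Z₁+Z₂), |Z| = 214.0 Ω, ∠Z = -84.90°
cos φ = cos(-84.90°) = 0.08883

0.08883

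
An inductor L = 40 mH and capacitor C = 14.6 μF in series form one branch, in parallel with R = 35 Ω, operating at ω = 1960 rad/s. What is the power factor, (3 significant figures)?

X_L = ωL = 78.4 Ω
X_C = 1/(ωC) = 34.9 Ω
Branch 1: Z₁ = R = 35.0 Ω
Branch 2 (series LC): Z₂ = j(X_L − X_C) = j43.5 Ω
Parallel: Z = Z₁Z₂/(Z₁+Z₂), |Z| = 27.3 Ω, ∠Z = 38.8°
cos φ = cos(38.8°) = 0.779

0.779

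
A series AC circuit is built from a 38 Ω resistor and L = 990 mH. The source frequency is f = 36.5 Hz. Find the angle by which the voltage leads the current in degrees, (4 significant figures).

ω = 2πf = 229.3 rad/s
X_L = ωL = 227.0 Ω
Z = 38.00 + j227.0 Ω
|Z| = √(38.00² + 227.0²) = 230.2 Ω
∠Z = arctan(227.0/38.00) = 80.50°

80.50°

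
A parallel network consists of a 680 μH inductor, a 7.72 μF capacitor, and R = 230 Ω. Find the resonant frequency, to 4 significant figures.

2.197 kHz

ω₀ = 1/√(LC) = 1/√(0.00068 × 7.72e-06) = 13800 rad/s
f₀ = ω₀/(2π) = 2.197 kHz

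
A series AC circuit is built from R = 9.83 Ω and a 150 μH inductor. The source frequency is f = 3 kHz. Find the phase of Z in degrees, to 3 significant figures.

16.0°

ω = 2πf = 18850 rad/s
X_L = ωL = 2.83 Ω
Z = 9.83 + j2.83 Ω
|Z| = √(9.83² + 2.83²) = 10.2 Ω
∠Z = arctan(2.83/9.83) = 16.0°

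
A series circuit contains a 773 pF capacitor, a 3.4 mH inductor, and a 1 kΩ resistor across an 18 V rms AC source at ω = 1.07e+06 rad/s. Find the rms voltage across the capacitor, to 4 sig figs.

X_L = ωL = 3638 Ω
X_C = 1/(ωC) = 1209 Ω
Net reactance X = X_L − X_C = 2429 Ω
Z = 1000 + j2429 Ω
|Z| = √(1000² + 2429²) = 2627 Ω
I = V/|Z| = 6.853 mA
V_C = I·|Z_C| = 0.006853 × 1209 = 8.285 V

8.285 V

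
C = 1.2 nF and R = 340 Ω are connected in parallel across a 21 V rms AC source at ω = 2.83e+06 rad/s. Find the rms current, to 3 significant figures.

X_C = 1/(ωC) = 294 Ω
Parallel: admittances add. Y = 1/R + jωC
Y = (0.00294 + j0.00340) S
|Y| = 0.00449 S → |Z| = 1/|Y| = 223 Ω, ∠Z = −∠Y = -49.1°
I = V/|Z| = 21/223 = 94.3 mA

94.3 mA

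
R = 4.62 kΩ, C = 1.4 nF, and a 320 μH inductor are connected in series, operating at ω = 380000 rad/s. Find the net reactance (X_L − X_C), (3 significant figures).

-1760 Ω

X_L = ωL = 122 Ω
X_C = 1/(ωC) = 1880 Ω
X = 122 − 1880 = -1760 Ω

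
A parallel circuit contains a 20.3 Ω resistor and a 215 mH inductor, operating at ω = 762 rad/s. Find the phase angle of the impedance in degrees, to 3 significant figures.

7.06°

X_L = ωL = 164 Ω
Parallel: admittances add. Y = 1/R + 1/(jωL)
Y = (0.0493 − j0.00610) S
|Y| = 0.0496 S → |Z| = 1/|Y| = 20.1 Ω, ∠Z = −∠Y = 7.06°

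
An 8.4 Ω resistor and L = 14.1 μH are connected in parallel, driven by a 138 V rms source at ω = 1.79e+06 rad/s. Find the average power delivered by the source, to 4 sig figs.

2.267 kW

X_L = ωL = 25.24 Ω
Parallel: admittances add. Y = 1/R + 1/(jωL)
Y = (0.1190 − j0.03962) S
|Y| = 0.1255 S → |Z| = 1/|Y| = 7.970 Ω, ∠Z = −∠Y = 18.41°
I = V/|Z| = 17.31 A
P = VI cos φ = 138 × 17.31 × cos(18.41°) = 2.267 kW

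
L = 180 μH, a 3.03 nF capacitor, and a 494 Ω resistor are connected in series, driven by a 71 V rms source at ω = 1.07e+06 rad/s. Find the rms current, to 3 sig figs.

X_L = ωL = 193 Ω
X_C = 1/(ωC) = 308 Ω
Net reactance X = X_L − X_C = -116 Ω
Z = 494 − j116 Ω
|Z| = √(494² + 116²) = 507 Ω
I = V/|Z| = 71/507 = 140 mA

140 mA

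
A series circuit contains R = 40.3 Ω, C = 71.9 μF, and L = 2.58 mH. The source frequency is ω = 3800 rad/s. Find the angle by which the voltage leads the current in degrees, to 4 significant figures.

X_L = ωL = 9.804 Ω
X_C = 1/(ωC) = 3.660 Ω
Net reactance X = X_L − X_C = 6.144 Ω
Z = 40.30 + j6.144 Ω
|Z| = √(40.30² + 6.144²) = 40.77 Ω
∠Z = arctan(6.144/40.30) = 8.668°

8.668°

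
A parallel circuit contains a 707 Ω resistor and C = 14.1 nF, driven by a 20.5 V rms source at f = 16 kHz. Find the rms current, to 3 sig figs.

ω = 2πf = 100500 rad/s
X_C = 1/(ωC) = 705 Ω
Parallel: admittances add. Y = 1/R + jωC
Y = (0.00141 + j0.00142) S
|Y| = 0.00200 S → |Z| = 1/|Y| = 499 Ω, ∠Z = −∠Y = -45.1°
I = V/|Z| = 20.5/499 = 41.1 mA

41.1 mA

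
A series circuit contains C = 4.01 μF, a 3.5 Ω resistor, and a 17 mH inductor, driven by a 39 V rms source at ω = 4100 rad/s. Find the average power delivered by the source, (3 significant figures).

X_L = ωL = 69.7 Ω
X_C = 1/(ωC) = 60.8 Ω
Net reactance X = X_L − X_C = 8.88 Ω
Z = 3.50 + j8.88 Ω
|Z| = √(3.50² + 8.88²) = 9.54 Ω
∠Z = arctan(8.88/3.50) = 68.5°
I = V/|Z| = 4.09 A
P = VI cos φ = 39 × 4.09 × cos(68.5°) = 58.5 W

58.5 W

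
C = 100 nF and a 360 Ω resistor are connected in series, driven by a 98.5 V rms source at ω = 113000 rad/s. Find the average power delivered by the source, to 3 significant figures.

X_C = 1/(ωC) = 88.5 Ω
Z = 360 − j88.5 Ω
|Z| = √(360² + 88.5²) = 371 Ω
∠Z = arctan(-88.5/360) = -13.8°
I = V/|Z| = 266 mA
P = VI cos φ = 98.5 × 0.266 × cos(-13.8°) = 25.4 W

25.4 W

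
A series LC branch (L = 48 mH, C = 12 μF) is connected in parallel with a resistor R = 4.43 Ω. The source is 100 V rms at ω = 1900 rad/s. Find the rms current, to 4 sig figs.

X_L = ωL = 91.20 Ω
X_C = 1/(ωC) = 43.86 Ω
Branch 1: Z₁ = R = 4.430 Ω
Branch 2 (series LC): Z₂ = j(X_L − X_C) = j47.34 Ω
Parallel: Z = Z₁Z₂/(Z₁+Z₂), |Z| = 4.411 Ω, ∠Z = 5.346°
I = V/|Z| = 100/4.411 = 22.67 A

22.67 A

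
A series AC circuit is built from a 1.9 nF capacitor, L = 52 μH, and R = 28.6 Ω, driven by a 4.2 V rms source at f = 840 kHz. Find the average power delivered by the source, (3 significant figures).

ω = 2πf = 5.278e+06 rad/s
X_L = ωL = 274 Ω
X_C = 1/(ωC) = 99.7 Ω
Net reactance X = X_L − X_C = 175 Ω
Z = 28.6 + j175 Ω
|Z| = √(28.6² + 175²) = 177 Ω
∠Z = arctan(175/28.6) = 80.7°
I = V/|Z| = 23.7 mA
P = VI cos φ = 4.2 × 0.0237 × cos(80.7°) = 16.1 mW

16.1 mW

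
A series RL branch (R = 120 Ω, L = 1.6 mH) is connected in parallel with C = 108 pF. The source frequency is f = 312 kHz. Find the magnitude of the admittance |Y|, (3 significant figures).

107 μS

ω = 2πf = 1.96e+06 rad/s
X_L = ωL = 3140 Ω
X_C = 1/(ωC) = 4720 Ω
Branch 1 (R+jX_L): Z₁ = 120 + j3140 Ω, |Z₁| = 3140 Ω
Branch 2 (−jX_C): Z₂ = −j4720 Ω
Parallel: Z = Z₁Z₂/(Z₁+Z₂), |Z| = 9320 Ω, ∠Z = 83.5°
|Y| = 1/|Z| = 107 μS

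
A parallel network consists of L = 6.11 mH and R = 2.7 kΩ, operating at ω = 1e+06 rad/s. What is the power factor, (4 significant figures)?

X_L = ωL = 6110 Ω
Parallel: admittances add. Y = 1/R + 1/(jωL)
Y = (0.0003704 − j0.0001637) S
|Y| = 0.0004049 S → |Z| = 1/|Y| = 2470 Ω, ∠Z = −∠Y = 23.84°
cos φ = cos(23.84°) = 0.9147

0.9147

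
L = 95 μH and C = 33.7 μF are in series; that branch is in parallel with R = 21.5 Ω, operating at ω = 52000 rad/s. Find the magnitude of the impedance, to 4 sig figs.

4.282 Ω

X_L = ωL = 4.940 Ω
X_C = 1/(ωC) = 0.5706 Ω
Branch 1: Z₁ = R = 21.50 Ω
Branch 2 (series LC): Z₂ = j(X_L − X_C) = j4.369 Ω
Parallel: Z = Z₁Z₂/(Z₁+Z₂), |Z| = 4.282 Ω, ∠Z = 78.51°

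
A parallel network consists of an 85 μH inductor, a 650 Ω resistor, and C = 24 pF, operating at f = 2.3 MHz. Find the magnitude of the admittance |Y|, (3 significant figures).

1.61 mS

ω = 2πf = 1.445e+07 rad/s
X_L = ωL = 1230 Ω
X_C = 1/(ωC) = 2880 Ω
Parallel: admittances add. Y = 1/R + 1/(jωL) + jωC
Y = (0.00154 − j0.000467) S
|Y| = 0.00161 S → |Z| = 1/|Y| = 622 Ω, ∠Z = −∠Y = 16.9°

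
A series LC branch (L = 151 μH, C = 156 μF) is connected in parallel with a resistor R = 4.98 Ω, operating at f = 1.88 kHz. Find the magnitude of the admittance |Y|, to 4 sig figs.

ω = 2πf = 11810 rad/s
X_L = ωL = 1.784 Ω
X_C = 1/(ωC) = 0.5427 Ω
Branch 1: Z₁ = R = 4.980 Ω
Branch 2 (series LC): Z₂ = j(X_L − X_C) = j1.241 Ω
Parallel: Z = Z₁Z₂/(Z₁+Z₂), |Z| = 1.204 Ω, ∠Z = 76.01°
|Y| = 1/|Z| = 830.4 mS

830.4 mS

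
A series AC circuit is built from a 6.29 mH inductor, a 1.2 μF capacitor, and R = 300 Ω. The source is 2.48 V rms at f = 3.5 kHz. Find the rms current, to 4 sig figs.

7.839 mA

ω = 2πf = 21990 rad/s
X_L = ωL = 138.3 Ω
X_C = 1/(ωC) = 37.89 Ω
Net reactance X = X_L − X_C = 100.4 Ω
Z = 300.0 + j100.4 Ω
|Z| = √(300.0² + 100.4²) = 316.4 Ω
I = V/|Z| = 2.48/316.4 = 7.839 mA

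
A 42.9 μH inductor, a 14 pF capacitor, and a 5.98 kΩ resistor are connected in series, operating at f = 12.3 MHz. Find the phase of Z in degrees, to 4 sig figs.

21.79°

ω = 2πf = 7.728e+07 rad/s
X_L = ωL = 3315 Ω
X_C = 1/(ωC) = 924.2 Ω
Net reactance X = X_L − X_C = 2391 Ω
Z = 5980 + j2391 Ω
|Z| = √(5980² + 2391²) = 6440 Ω
∠Z = arctan(2391/5980) = 21.79°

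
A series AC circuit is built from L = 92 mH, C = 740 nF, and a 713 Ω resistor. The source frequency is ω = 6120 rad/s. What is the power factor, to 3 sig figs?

X_L = ωL = 563 Ω
X_C = 1/(ωC) = 221 Ω
Net reactance X = X_L − X_C = 342 Ω
Z = 713 + j342 Ω
|Z| = √(713² + 342²) = 791 Ω
∠Z = arctan(342/713) = 25.6°
cos φ = cos(25.6°) = 0.902

0.902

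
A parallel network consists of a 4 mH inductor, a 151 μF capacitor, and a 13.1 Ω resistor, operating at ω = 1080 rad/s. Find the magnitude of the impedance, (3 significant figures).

X_L = ωL = 4.32 Ω
X_C = 1/(ωC) = 6.13 Ω
Parallel: admittances add. Y = 1/R + 1/(jωL) + jωC
Y = (0.0763 − j0.0684) S
|Y| = 0.102 S → |Z| = 1/|Y| = 9.76 Ω, ∠Z = −∠Y = 41.9°

9.76 Ω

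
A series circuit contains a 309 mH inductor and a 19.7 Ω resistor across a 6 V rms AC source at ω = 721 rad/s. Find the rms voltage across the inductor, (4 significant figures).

5.977 V

X_L = ωL = 222.8 Ω
Z = 19.70 + j222.8 Ω
|Z| = √(19.70² + 222.8²) = 223.7 Ω
I = V/|Z| = 26.83 mA
V_L = I·|Z_L| = 0.02683 × 222.8 = 5.977 V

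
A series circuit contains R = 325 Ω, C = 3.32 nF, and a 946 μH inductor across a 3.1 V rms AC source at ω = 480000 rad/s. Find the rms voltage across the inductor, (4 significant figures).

X_L = ωL = 454.1 Ω
X_C = 1/(ωC) = 627.5 Ω
Net reactance X = X_L − X_C = -173.4 Ω
Z = 325.0 − j173.4 Ω
|Z| = √(325.0² + 173.4²) = 368.4 Ω
I = V/|Z| = 8.415 mA
V_L = I·|Z_L| = 0.008415 × 454.1 = 3.821 V

3.821 V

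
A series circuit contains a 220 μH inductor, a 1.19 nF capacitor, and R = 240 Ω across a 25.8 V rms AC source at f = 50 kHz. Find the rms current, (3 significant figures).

9.86 mA

ω = 2πf = 314200 rad/s
X_L = ωL = 69.1 Ω
X_C = 1/(ωC) = 2670 Ω
Net reactance X = X_L − X_C = -2610 Ω
Z = 240 − j2610 Ω
|Z| = √(240² + 2610²) = 2620 Ω
I = V/|Z| = 25.8/2620 = 9.86 mA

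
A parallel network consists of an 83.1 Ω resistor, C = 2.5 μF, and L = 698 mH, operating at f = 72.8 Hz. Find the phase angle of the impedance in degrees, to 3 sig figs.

9.38°

ω = 2πf = 457.4 rad/s
X_L = ωL = 319 Ω
X_C = 1/(ωC) = 874 Ω
Parallel: admittances add. Y = 1/R + 1/(jωL) + jωC
Y = (0.0120 − j0.00199) S
|Y| = 0.0122 S → |Z| = 1/|Y| = 82.0 Ω, ∠Z = −∠Y = 9.38°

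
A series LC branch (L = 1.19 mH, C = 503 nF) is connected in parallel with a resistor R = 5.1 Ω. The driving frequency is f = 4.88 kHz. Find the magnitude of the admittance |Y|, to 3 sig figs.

ω = 2πf = 30660 rad/s
X_L = ωL = 36.5 Ω
X_C = 1/(ωC) = 64.8 Ω
Branch 1: Z₁ = R = 5.10 Ω
Branch 2 (series LC): Z₂ = j(X_L − X_C) = −j28.4 Ω
Parallel: Z = Z₁Z₂/(Z₁+Z₂), |Z| = 5.02 Ω, ∠Z = -10.2°
|Y| = 1/|Z| = 199 mS

199 mS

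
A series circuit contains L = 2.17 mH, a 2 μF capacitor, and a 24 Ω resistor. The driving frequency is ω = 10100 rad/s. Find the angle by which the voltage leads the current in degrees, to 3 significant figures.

X_L = ωL = 21.9 Ω
X_C = 1/(ωC) = 49.5 Ω
Net reactance X = X_L − X_C = -27.6 Ω
Z = 24.0 − j27.6 Ω
|Z| = √(24.0² + 27.6²) = 36.6 Ω
∠Z = arctan(-27.6/24.0) = -49.0°

-49.0°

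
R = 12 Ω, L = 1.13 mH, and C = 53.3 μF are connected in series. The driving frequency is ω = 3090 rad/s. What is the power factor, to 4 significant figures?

0.9777

X_L = ωL = 3.492 Ω
X_C = 1/(ωC) = 6.072 Ω
Net reactance X = X_L − X_C = -2.580 Ω
Z = 12.00 − j2.580 Ω
|Z| = √(12.00² + 2.580²) = 12.27 Ω
∠Z = arctan(-2.580/12.00) = -12.13°
cos φ = cos(-12.13°) = 0.9777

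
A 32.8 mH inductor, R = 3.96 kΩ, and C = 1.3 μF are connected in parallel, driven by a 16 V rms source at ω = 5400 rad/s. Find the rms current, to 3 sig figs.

22.4 mA

X_L = ωL = 177 Ω
X_C = 1/(ωC) = 142 Ω
Parallel: admittances add. Y = 1/R + 1/(jωL) + jωC
Y = (0.000253 + j0.00137) S
|Y| = 0.00140 S → |Z| = 1/|Y| = 716 Ω, ∠Z = −∠Y = -79.6°
I = V/|Z| = 16/716 = 22.4 mA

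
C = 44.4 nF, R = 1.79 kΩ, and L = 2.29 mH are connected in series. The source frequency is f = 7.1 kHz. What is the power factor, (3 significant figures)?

ω = 2πf = 44610 rad/s
X_L = ωL = 102 Ω
X_C = 1/(ωC) = 505 Ω
Net reactance X = X_L − X_C = -403 Ω
Z = 1790 − j403 Ω
|Z| = √(1790² + 403²) = 1830 Ω
∠Z = arctan(-403/1790) = -12.7°
cos φ = cos(-12.7°) = 0.976

0.976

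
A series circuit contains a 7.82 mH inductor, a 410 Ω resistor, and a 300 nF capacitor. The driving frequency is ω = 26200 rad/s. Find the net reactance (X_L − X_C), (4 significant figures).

77.66 Ω

X_L = ωL = 204.9 Ω
X_C = 1/(ωC) = 127.2 Ω
X = 204.9 − 127.2 = 77.66 Ω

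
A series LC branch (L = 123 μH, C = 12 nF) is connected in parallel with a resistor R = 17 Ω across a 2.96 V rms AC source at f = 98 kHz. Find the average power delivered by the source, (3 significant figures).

515 mW

ω = 2πf = 615800 rad/s
X_L = ωL = 75.7 Ω
X_C = 1/(ωC) = 135 Ω
Branch 1: Z₁ = R = 17.0 Ω
Branch 2 (series LC): Z₂ = j(X_L − X_C) = −j59.6 Ω
Parallel: Z = Z₁Z₂/(Z₁+Z₂), |Z| = 16.3 Ω, ∠Z = -15.9°
I = V/|Z| = 181 mA
P = VI cos φ = 2.96 × 0.181 × cos(-15.9°) = 515 mW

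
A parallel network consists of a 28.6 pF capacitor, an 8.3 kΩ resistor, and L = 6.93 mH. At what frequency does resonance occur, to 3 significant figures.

357 kHz

ω₀ = 1/√(LC) = 1/√(0.00693 × 2.86e-11) = 2.246e+06 rad/s
f₀ = ω₀/(2π) = 357 kHz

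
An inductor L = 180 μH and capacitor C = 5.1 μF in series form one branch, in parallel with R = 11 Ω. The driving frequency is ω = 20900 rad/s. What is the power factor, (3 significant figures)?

0.455

X_L = ωL = 3.76 Ω
X_C = 1/(ωC) = 9.38 Ω
Branch 1: Z₁ = R = 11.0 Ω
Branch 2 (series LC): Z₂ = j(X_L − X_C) = −j5.62 Ω
Parallel: Z = Z₁Z₂/(Z₁+Z₂), |Z| = 5.00 Ω, ∠Z = -62.9°
cos φ = cos(-62.9°) = 0.455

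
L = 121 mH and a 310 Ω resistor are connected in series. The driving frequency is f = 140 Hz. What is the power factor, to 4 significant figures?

ω = 2πf = 879.6 rad/s
X_L = ωL = 106.4 Ω
Z = 310.0 + j106.4 Ω
|Z| = √(310.0² + 106.4²) = 327.8 Ω
∠Z = arctan(106.4/310.0) = 18.95°
cos φ = cos(18.95°) = 0.9458

0.9458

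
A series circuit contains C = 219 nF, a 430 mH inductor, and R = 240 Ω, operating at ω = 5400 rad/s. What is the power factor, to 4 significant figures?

X_L = ωL = 2322 Ω
X_C = 1/(ωC) = 845.6 Ω
Net reactance X = X_L − X_C = 1476 Ω
Z = 240.0 + j1476 Ω
|Z| = √(240.0² + 1476²) = 1496 Ω
∠Z = arctan(1476/240.0) = 80.77°
cos φ = cos(80.77°) = 0.1605

0.1605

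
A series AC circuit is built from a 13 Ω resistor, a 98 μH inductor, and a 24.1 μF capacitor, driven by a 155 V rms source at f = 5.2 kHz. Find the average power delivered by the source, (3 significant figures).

ω = 2πf = 32670 rad/s
X_L = ωL = 3.20 Ω
X_C = 1/(ωC) = 1.27 Ω
Net reactance X = X_L − X_C = 1.93 Ω
Z = 13.0 + j1.93 Ω
|Z| = √(13.0² + 1.93²) = 13.1 Ω
∠Z = arctan(1.93/13.0) = 8.45°
I = V/|Z| = 11.8 A
P = VI cos φ = 155 × 11.8 × cos(8.45°) = 1.81 kW

1.81 kW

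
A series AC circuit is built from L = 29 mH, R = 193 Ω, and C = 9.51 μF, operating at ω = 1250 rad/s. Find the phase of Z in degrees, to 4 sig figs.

-13.93°

X_L = ωL = 36.25 Ω
X_C = 1/(ωC) = 84.12 Ω
Net reactance X = X_L − X_C = -47.87 Ω
Z = 193.0 − j47.87 Ω
|Z| = √(193.0² + 47.87²) = 198.8 Ω
∠Z = arctan(-47.87/193.0) = -13.93°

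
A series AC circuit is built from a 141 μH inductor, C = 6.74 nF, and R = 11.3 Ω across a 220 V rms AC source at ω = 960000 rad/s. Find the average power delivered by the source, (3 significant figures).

1.10 kW

X_L = ωL = 135 Ω
X_C = 1/(ωC) = 155 Ω
Net reactance X = X_L − X_C = -19.2 Ω
Z = 11.3 − j19.2 Ω
|Z| = √(11.3² + 19.2²) = 22.3 Ω
∠Z = arctan(-19.2/11.3) = -59.5°
I = V/|Z| = 9.88 A
P = VI cos φ = 220 × 9.88 × cos(-59.5°) = 1.10 kW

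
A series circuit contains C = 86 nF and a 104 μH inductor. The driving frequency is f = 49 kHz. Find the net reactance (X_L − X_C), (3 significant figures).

ω = 2πf = 307900 rad/s
X_L = ωL = 32.0 Ω
X_C = 1/(ωC) = 37.8 Ω
X = 32.0 − 37.8 = -5.75 Ω

-5.75 Ω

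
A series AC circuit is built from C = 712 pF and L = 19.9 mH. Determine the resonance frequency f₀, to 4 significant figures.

ω₀ = 1/√(LC) = 1/√(0.0199 × 7.12e-10) = 265700 rad/s
f₀ = ω₀/(2π) = 42.28 kHz

42.28 kHz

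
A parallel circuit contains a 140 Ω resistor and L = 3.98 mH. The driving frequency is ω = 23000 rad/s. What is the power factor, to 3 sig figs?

0.547

X_L = ωL = 91.5 Ω
Parallel: admittances add. Y = 1/R + 1/(jωL)
Y = (0.00714 − j0.0109) S
|Y| = 0.0131 S → |Z| = 1/|Y| = 76.6 Ω, ∠Z = −∠Y = 56.8°
cos φ = cos(56.8°) = 0.547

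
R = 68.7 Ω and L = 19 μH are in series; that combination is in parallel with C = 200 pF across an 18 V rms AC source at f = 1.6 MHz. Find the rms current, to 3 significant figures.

56.0 mA

ω = 2πf = 1.005e+07 rad/s
X_L = ωL = 191 Ω
X_C = 1/(ωC) = 497 Ω
Branch 1 (R+jX_L): Z₁ = 68.7 + j191 Ω, |Z₁| = 203 Ω
Branch 2 (−jX_C): Z₂ = −j497 Ω
Parallel: Z = Z₁Z₂/(Z₁+Z₂), |Z| = 322 Ω, ∠Z = 57.6°
I = V/|Z| = 18/322 = 56.0 mA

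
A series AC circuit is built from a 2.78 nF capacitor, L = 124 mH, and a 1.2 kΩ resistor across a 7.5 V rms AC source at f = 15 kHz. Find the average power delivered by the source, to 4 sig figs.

1.065 mW

ω = 2πf = 94250 rad/s
X_L = ωL = 11690 Ω
X_C = 1/(ωC) = 3817 Ω
Net reactance X = X_L − X_C = 7870 Ω
Z = 1200 + j7870 Ω
|Z| = √(1200² + 7870²) = 7961 Ω
∠Z = arctan(7870/1200) = 81.33°
I = V/|Z| = 942.1 μA
P = VI cos φ = 7.5 × 0.0009421 × cos(81.33°) = 1.065 mW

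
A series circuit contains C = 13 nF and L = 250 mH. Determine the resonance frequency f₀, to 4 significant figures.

2.792 kHz

ω₀ = 1/√(LC) = 1/√(0.25 × 1.3e-08) = 17540 rad/s
f₀ = ω₀/(2π) = 2.792 kHz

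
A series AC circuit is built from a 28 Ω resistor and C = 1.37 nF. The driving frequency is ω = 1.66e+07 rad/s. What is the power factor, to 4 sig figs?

0.5371

X_C = 1/(ωC) = 43.97 Ω
Z = 28.00 − j43.97 Ω
|Z| = √(28.00² + 43.97²) = 52.13 Ω
∠Z = arctan(-43.97/28.00) = -57.51°
cos φ = cos(-57.51°) = 0.5371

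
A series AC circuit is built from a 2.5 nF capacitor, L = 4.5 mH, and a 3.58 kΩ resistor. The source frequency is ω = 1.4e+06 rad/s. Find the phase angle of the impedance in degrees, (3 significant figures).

59.2°

X_L = ωL = 6300 Ω
X_C = 1/(ωC) = 286 Ω
Net reactance X = X_L − X_C = 6010 Ω
Z = 3580 + j6010 Ω
|Z| = √(3580² + 6010²) = 7000 Ω
∠Z = arctan(6010/3580) = 59.2°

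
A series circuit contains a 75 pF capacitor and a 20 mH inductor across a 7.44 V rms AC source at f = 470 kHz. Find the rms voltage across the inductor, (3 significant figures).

ω = 2πf = 2.953e+06 rad/s
X_L = ωL = 59100 Ω
X_C = 1/(ωC) = 4520 Ω
Net reactance X = X_L − X_C = 54500 Ω
Z = j54500 Ω
|Z| = √(0² + 54500²) = 54500 Ω
I = V/|Z| = 136 μA
V_L = I·|Z_L| = 0.000136 × 59100 = 8.06 V

8.06 V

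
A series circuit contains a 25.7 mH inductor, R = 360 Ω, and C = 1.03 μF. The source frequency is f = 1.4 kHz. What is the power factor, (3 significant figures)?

0.952

ω = 2πf = 8796 rad/s
X_L = ωL = 226 Ω
X_C = 1/(ωC) = 110 Ω
Net reactance X = X_L − X_C = 116 Ω
Z = 360 + j116 Ω
|Z| = √(360² + 116²) = 378 Ω
∠Z = arctan(116/360) = 17.8°
cos φ = cos(17.8°) = 0.952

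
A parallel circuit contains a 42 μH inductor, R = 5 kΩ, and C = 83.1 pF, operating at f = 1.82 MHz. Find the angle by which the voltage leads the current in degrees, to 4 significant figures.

ω = 2πf = 1.144e+07 rad/s
X_L = ωL = 480.3 Ω
X_C = 1/(ωC) = 1052 Ω
Parallel: admittances add. Y = 1/R + 1/(jωL) + jωC
Y = (0.0002000 − j0.001132) S
|Y| = 0.001149 S → |Z| = 1/|Y| = 870.1 Ω, ∠Z = −∠Y = 79.98°

79.98°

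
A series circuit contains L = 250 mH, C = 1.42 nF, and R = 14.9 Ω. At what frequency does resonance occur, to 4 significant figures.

8.447 kHz

ω₀ = 1/√(LC) = 1/√(0.25 × 1.42e-09) = 53070 rad/s
f₀ = ω₀/(2π) = 8.447 kHz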